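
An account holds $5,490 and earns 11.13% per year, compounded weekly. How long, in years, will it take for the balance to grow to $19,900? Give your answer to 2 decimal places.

We need (1 + 0.00214038)^(52t) = 3.6248, so 52t = ln 3.6248 / ln 1.00214 ≈ 602.3072.
t ≈ 602.3072/52 = 11.5828 years.

11.58 years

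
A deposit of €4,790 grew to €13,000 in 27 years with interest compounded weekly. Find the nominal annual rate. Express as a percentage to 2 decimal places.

The 1404-period growth factor is 13,000/4,790 = 2.71399.
r/52 = 2.71399^(1/1404) − 1 ≈ 0.000711378, so r ≈ 52·0.000711378 = 3.69916%.

3.70%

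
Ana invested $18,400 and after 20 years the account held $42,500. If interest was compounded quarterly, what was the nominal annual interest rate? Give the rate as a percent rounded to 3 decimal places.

The 80-period growth factor is 42,500/18,400 = 2.30978.
r/4 = 2.30978^(1/80) − 1 ≈ 0.0105194, so r ≈ 4·0.0105194 = 4.20774%.

4.208%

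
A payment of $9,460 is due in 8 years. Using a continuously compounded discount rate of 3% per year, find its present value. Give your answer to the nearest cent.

P = A·e^(−rt) = 9,460·e^(−0.24).
e^(−0.24) ≈ 0.7866278611, so P ≈ 7,441.4996.

$7,441.50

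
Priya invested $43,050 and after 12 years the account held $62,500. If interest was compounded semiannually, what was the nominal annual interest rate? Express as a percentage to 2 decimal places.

The 24-period growth factor is 62,500/43,050 = 1.4518.
r/2 = 1.4518^(1/24) − 1 ≈ 0.0156548, so r ≈ 2·0.0156548 = 3.13096%.

3.13%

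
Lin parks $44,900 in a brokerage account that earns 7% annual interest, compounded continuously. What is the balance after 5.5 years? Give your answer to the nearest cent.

A = P·e^(rt) = 44,900·e^(0.07·5.5) = 44,900·e^0.385.
e^0.385 ≈ 1.4696143214, so A ≈ 65,985.6830.

$65,985.68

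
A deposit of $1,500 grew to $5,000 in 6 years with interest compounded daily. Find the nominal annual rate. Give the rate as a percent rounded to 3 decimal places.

20.072%

(1 + r/365)^2190 = 5,000/1,500 = 3.33333.
1 + r/365 = 3.33333^(1/2190) ≈ 1.00055, so r/365 ≈ 0.00054991.
r ≈ 365·0.00054991 = 20.07173%.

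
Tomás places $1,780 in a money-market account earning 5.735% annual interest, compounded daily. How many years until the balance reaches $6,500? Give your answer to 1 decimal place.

(1 + 0.000157123)^(365t) = 6,500/1,780 = 3.6517.
365t·ln(1 + 0.000157123) = ln(3.6517); 365t = 1.2952/0.000157111 ≈ 8243.7847.
t ≈ 22.5857 years.

22.6 years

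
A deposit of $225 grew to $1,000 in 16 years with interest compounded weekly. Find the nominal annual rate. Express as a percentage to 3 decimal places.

The 832-period growth factor is 1,000/225 = 4.44444.
r/52 = 4.44444^(1/832) − 1 ≈ 0.00179446, so r ≈ 52·0.00179446 = 9.33121%.

9.331%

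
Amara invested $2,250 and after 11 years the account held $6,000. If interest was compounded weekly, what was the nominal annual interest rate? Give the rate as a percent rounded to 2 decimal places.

The 572-period growth factor is 6,000/2,250 = 2.66667.
r/52 = 2.66667^(1/572) − 1 ≈ 0.00171621, so r ≈ 52·0.00171621 = 8.92428%.

8.92%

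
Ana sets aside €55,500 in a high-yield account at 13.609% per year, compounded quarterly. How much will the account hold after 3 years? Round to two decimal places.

€82,918.77

Periodic rate = 13.609%/4 = 0.0340225; periods = 4·3 = 12.
A = 55,500·(1 + 0.0340225)^12 ≈ 55,500·1.4940318903 ≈ 82,918.7699.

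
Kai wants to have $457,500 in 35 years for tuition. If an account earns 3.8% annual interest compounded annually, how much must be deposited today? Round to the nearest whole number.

$124,018

Growth factor = (1 + 0.038)^35 ≈ 3.68898910793.
P = 457,500/3.68898910793 ≈ 124,017.7150.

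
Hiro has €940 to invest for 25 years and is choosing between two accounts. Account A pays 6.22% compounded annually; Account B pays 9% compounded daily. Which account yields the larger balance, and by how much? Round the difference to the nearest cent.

Account A growth factor: (1 + 0.0622)^25 ≈ 4.52019767; balance ≈ 4,248.9858.
Account B growth factor: (1 + 0.09/365)^9125 ≈ 9.485104762; balance ≈ 8,915.9985.
Account B is larger by 4,667.0127.

Account B, by €4,667.01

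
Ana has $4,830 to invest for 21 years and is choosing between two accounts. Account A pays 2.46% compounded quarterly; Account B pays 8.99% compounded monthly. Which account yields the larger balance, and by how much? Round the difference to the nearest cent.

Account B, by $23,596.95

Account A growth factor: (1 + 0.00615)^84 ≈ 1.673668524; balance ≈ 8,083.8190.
Account B growth factor: (1 + 0.0899/12)^252 ≈ 6.5591653622; balance ≈ 31,680.7687.
Account B is larger by 23,596.9497.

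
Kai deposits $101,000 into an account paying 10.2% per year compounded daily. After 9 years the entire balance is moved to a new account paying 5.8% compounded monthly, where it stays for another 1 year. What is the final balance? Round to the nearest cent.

Phase 1: 101,000·(1 + 0.102/365)^3285 ≈ 252,899.5242.
Phase 2: 252,899.5242·(1 + 0.058/12)^12 ≈ 267,963.9765.

$267,963.98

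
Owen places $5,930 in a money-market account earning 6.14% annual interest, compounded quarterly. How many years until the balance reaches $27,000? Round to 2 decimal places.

24.88 years

(1 + 0.01535)^(4t) = 27,000/5,930 = 4.5531.
4t·ln(1 + 0.01535) = ln(4.5531); 4t = 1.5158/0.0152334 ≈ 99.5060.
t ≈ 24.8765 years.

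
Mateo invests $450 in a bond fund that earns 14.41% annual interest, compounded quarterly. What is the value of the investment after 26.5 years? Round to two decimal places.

$19,162.73

Growth factor = (1 + 0.036025)^106 ≈ 42.58385245.
A ≈ 450 × 42.58385245 ≈ 19,162.7336.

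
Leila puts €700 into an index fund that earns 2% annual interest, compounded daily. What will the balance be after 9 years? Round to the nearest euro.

€838

Periodic rate = 2%/365 = 0.0000547945; periods = 365·9 = 3285.
A = 700·(1 + 0.02/365)^3285 ≈ 700·1.19721146 ≈ 838.0480.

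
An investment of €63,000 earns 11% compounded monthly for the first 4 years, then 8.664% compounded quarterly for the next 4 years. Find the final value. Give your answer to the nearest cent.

Phase 1: 63,000·(1 + 0.11/12)^48 ≈ 97,624.6770.
Phase 2: 97,624.6770·(1 + 0.02166)^16 ≈ 137,550.3987.

€137,550.40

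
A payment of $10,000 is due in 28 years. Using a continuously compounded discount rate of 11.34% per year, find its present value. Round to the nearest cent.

P = A·e^(−rt) = 10,000·e^(−3.1752).
e^(−3.1752) ≈ 0.0417857461, so P ≈ 417.8575.

$417.86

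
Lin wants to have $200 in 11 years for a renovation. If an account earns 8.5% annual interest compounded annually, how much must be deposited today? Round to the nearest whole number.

Annual rate = 8.5% = 0.085; 11 periods.
P = 200/(1 + 0.085)^11 ≈ 200/2.45316703 ≈ 81.5273.

$82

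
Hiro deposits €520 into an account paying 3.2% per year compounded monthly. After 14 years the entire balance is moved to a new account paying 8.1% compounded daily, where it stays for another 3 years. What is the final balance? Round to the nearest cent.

€1,037.12

After 14 years at 3.2%: 520 × 1.564245699 ≈ 813.4078.
Then 3 years at 8.1%: 813.4078 × 1.27503425 ≈ 1,037.1228.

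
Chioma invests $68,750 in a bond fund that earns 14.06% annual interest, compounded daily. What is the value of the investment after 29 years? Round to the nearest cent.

$4,052,509.59

Growth factor = (1 + 0.1406/365)^10585 ≈ 58.94559401879.
A ≈ 68,750 × 58.94559401879 ≈ 4,052,509.5888.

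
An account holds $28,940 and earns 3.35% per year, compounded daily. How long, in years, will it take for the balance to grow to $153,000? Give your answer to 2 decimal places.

We need (1 + 0.0000917808)^(365t) = 5.2868, so 365t = ln 5.2868 / ln 1.000092 ≈ 18144.2003.
t ≈ 18144.2003/365 = 49.7101 years.

49.71 years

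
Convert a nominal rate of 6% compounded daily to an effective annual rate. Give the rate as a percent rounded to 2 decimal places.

EAR = (1 + 6%/365)^365 − 1 = (1 + 0.000164384)^365 − 1.
(1 + 0.000164384)^365 ≈ 1.061831, so EAR ≈ 6.18313%.

6.18%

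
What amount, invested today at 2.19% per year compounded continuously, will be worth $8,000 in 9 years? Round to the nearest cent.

$6,568.87

P = A·e^(−rt) = 8,000·e^(−0.1971).
e^(−0.1971) ≈ 0.8211085184, so P ≈ 6,568.8681.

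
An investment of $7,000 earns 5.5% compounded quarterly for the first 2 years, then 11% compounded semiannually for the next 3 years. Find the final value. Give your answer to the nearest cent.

After 2 years at 5.5%: 7,000 × 1.115441858 ≈ 7,808.0930.
Then 3 years at 11%: 7,808.0930 × 1.3788428068 ≈ 10,766.1329.

$10,766.13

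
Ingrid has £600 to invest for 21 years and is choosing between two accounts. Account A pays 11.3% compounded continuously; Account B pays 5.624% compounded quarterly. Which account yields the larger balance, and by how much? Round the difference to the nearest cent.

Account A, by £4,499.08

A: e^(0.113·21) = e^2.373 ≈ 10.72953265, so 600 × 10.72953265 ≈ 6,437.7196.
B: (1 + 0.01406)^84 ≈ 3.231073068, so 600 × 3.231073068 ≈ 1,938.6438.
Difference ≈ 4,499.0757 in favor of A.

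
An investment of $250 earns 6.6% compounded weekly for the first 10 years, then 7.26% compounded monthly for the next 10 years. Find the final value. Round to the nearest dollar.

$997

After 10 years at 6.6%: 250 × 1.93398281 ≈ 483.4957.
Then 10 years at 7.26%: 483.4957 × 2.06228103 ≈ 997.1040.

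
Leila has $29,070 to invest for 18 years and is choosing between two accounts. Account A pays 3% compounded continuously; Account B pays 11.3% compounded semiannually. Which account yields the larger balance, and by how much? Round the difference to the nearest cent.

Account B, by $160,371.04

A: e^(0.03·18) = e^0.54 ≈ 1.7160068622, so 29,070 × 1.7160068622 ≈ 49,884.3195.
B: (1 + 0.0565)^36 ≈ 7.23272661799, so 29,070 × 7.23272661799 ≈ 210,255.3628.
Difference ≈ 160,371.0433 in favor of B.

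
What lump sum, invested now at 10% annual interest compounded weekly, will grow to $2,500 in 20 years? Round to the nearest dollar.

Periodic rate = 10%/52 = 0.00192308; 1040 periods.
P = 2,500/(1 + 0.1/52)^1040 ≈ 2,500/7.374878187 ≈ 338.9886.

$339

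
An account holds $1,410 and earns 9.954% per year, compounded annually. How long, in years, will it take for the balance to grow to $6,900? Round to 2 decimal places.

16.73 years

(1 + 0.09954)^t = 6,900/1,410 = 4.8936.
t·ln(1 + 0.09954) = ln(4.8936); t = 1.5879/0.0948919 ≈ 16.7341.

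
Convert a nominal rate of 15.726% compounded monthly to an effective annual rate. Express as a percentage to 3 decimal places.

EAR = (1 + 15.726%/12)^12 − 1 = (1 + 0.013105)^12 − 1.
(1 + 0.013105)^12 ≈ 1.169105, so EAR ≈ 16.91050%.

16.910%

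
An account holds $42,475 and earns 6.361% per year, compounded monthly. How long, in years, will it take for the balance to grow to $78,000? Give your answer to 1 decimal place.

We need (1 + 0.00530083)^(12t) = 1.8364, so 12t = ln 1.8364 / ln 1.005301 ≈ 114.9636.
t ≈ 114.9636/12 = 9.5803 years.

9.6 years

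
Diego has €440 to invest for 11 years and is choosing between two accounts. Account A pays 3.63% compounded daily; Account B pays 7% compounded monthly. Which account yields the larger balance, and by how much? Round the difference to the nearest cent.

A: (1 + 0.0363/365)^4015 ≈ 1.49075119, so 440 × 1.49075119 ≈ 655.9305.
B: (1 + 0.07/12)^132 ≈ 2.15493996, so 440 × 2.15493996 ≈ 948.1736.
Difference ≈ 292.2431 in favor of B.

Account B, by €292.24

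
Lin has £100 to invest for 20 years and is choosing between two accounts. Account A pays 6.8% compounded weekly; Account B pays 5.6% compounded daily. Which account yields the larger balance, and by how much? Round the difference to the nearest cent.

Account A, by £82.81

Account A growth factor: (1 + 0.068/52)^1040 ≈ 3.89273324; balance ≈ 389.2733.
Account B growth factor: (1 + 0.056/365)^7300 ≈ 3.06459092; balance ≈ 306.4591.
Account A is larger by 82.8142.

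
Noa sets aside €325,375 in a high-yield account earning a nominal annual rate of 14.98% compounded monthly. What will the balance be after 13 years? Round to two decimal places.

Periodic rate = 14.98%/12 = 0.0124833; periods = 12·13 = 156.
A = 325,375·(1 + 0.1498/12)^156 ≈ 325,375·6.926434630006 ≈ 2,253,688.6677.

€2,253,688.67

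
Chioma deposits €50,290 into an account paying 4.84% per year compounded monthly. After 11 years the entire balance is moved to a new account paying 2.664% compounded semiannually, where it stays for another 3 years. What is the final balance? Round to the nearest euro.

Phase 1: 50,290·(1 + 0.0484/12)^132 ≈ 85,552.9477.
Phase 2: 85,552.9477·(1 + 0.01332)^6 ≈ 92,622.1087.

€92,622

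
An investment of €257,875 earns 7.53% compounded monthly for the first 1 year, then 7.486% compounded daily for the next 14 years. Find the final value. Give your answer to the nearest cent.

After 1 years at 7.53%: 257,875 × 1.07795392453 ≈ 277,977.3683.
Then 14 years at 7.486%: 277,977.3683 × 2.85174914282 ≈ 792,721.7217.

€792,721.72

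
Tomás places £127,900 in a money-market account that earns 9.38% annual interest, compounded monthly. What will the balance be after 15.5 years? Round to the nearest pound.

Growth factor = (1 + 0.0938/12)^186 ≈ 4.25564830227.
A ≈ 127,900 × 4.25564830227 ≈ 544,297.4179.

£544,297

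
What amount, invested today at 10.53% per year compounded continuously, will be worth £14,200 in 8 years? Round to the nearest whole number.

£6,116

P = A·e^(−rt) = 14,200·e^(−0.8424).
e^(−0.8424) ≈ 0.43067566051, so P ≈ 6,115.5944.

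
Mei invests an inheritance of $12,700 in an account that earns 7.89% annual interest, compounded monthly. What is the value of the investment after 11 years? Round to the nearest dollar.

Periodic rate = 7.89%/12 = 0.006575; periods = 12·11 = 132.
A = 12,700·(1 + 0.006575)^132 ≈ 12,700·2.3751467475 ≈ 30,164.3637.

$30,164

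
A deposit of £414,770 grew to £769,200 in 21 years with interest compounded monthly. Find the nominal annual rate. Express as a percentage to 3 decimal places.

2.945%

The 252-period growth factor is 769,200/414,770 = 1.85452.
r/12 = 1.85452^(1/252) − 1 ≈ 0.00245391, so r ≈ 12·0.00245391 = 2.94469%.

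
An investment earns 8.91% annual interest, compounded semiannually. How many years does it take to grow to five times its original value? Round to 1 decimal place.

18.5 years

(1 + 0.04455)^(2t) = 5.
2t = ln 5 / ln(1 + 0.04455) ≈ 1.6094/0.0435862 ≈ 36.9254.
t ≈ 18.4627.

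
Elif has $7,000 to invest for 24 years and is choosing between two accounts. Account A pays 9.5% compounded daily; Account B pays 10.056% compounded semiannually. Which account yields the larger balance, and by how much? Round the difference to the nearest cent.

Account B, by $5,330.24

Account A growth factor: (1 + 0.095/365)^8760 ≈ 9.7737804813; balance ≈ 68,416.4634.
Account B growth factor: (1 + 0.05028)^48 ≈ 10.535243641; balance ≈ 73,746.7055.
Account B is larger by 5,330.2421.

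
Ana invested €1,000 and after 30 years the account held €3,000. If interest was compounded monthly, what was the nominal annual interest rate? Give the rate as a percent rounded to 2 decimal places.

The 360-period growth factor is 3,000/1,000 = 3.
r/12 = 3^(1/360) − 1 ≈ 0.00305636, so r ≈ 12·0.00305636 = 3.66763%.

3.67%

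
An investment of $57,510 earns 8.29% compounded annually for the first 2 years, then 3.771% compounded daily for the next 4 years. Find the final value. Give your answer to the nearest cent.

Phase 1: 57,510·(1 + 0.0829)^2 ≈ 67,440.3903.
Phase 2: 67,440.3903·(1 + 0.03771/365)^1460 ≈ 78,419.7893.

$78,419.79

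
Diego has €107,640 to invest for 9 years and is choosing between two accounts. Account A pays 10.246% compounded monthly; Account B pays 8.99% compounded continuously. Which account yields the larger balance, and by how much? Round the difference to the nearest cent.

Account A, by €27,874.00

A: (1 + 0.10246/12)^108 ≈ 2.5048415952, so 107,640 × 2.5048415952 ≈ 269,621.1493.
B: e^(0.0899·9) = e^0.8091 ≈ 2.24588577962, so 107,640 × 2.24588577962 ≈ 241,747.1453.
Difference ≈ 27,874.0040 in favor of A.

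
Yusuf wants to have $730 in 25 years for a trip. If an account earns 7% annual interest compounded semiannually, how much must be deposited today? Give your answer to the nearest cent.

Periodic rate = 7%/2 = 0.035; 50 periods.
P = 730/(1 + 0.035)^50 ≈ 730/5.58492686 ≈ 130.7090.

$130.71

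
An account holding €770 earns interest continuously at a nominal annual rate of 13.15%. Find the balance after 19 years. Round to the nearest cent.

A = P·e^(rt) = 770·e^(0.1315·19) = 770·e^2.4985.
e^2.4985 ≈ 12.16423392, so A ≈ 9,366.4601.

€9,366.46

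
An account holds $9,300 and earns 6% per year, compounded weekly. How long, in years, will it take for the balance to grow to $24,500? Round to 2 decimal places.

16.15 years

We need (1 + 0.00115385)^(52t) = 2.6344, so 52t = ln 2.6344 / ln 1.001154 ≈ 839.9885.
t ≈ 839.9885/52 = 16.1536 years.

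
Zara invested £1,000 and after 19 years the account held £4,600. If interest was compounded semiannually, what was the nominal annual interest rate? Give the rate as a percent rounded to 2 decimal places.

The 38-period growth factor is 4,600/1,000 = 4.6.
r/2 = 4.6^(1/38) − 1 ≈ 0.0409767, so r ≈ 2·0.0409767 = 8.19533%.

8.20%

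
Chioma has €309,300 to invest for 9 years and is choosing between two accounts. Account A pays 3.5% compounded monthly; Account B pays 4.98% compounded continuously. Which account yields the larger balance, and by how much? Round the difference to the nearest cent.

Account B, by €60,579.67

A: (1 + 0.035/12)^108 ≈ 1.36963121337, so 309,300 × 1.36963121337 ≈ 423,626.9343.
B: e^(0.0498·9) = e^0.4482 ≈ 1.5654917627, so 309,300 × 1.5654917627 ≈ 484,206.6022.
Difference ≈ 60,579.6679 in favor of B.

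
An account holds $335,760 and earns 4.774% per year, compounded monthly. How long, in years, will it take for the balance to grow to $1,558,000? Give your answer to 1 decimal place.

(1 + 0.00397833)^(12t) = 1,558,000/335,760 = 4.6402.
12t·ln(1 + 0.00397833) = ln(4.6402); 12t = 1.5348/0.00397044 ≈ 386.5469.
t ≈ 32.2122 years.

32.2 years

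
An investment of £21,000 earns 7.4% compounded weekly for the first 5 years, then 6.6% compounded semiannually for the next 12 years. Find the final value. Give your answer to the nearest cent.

After 5 years at 7.4%: 21,000 × 1.447353882 ≈ 30,394.4315.
Then 12 years at 6.6%: 30,394.4315 × 2.1797551703 ≈ 66,252.4193.

£66,252.42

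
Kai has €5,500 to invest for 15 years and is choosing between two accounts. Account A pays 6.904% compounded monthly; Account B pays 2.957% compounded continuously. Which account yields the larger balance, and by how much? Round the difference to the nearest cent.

Account A, by €6,876.21

Account A growth factor: (1 + 0.06904/12)^180 ≈ 2.8084487969; balance ≈ 15,446.4684.
Account B growth factor: e^(0.02957·15) = e^0.44355 ≈ 1.558229125; balance ≈ 8,570.2602.
Account A is larger by 6,876.2082.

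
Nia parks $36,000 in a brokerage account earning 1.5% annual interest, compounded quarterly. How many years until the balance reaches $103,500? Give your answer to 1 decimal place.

70.5 years

We need (1 + 0.00375)^(4t) = 2.875, so 4t = ln 2.875 / ln 1.00375 ≈ 282.1417.
t ≈ 282.1417/4 = 70.5354 years.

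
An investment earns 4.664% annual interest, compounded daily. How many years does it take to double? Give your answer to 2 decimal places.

14.86 years

(1 + 0.000127781)^(365t) = 2.
365t = ln 2 / ln(1 + 0.000127781) ≈ 0.69315/0.000127773 ≈ 5424.8474.
t ≈ 14.8626.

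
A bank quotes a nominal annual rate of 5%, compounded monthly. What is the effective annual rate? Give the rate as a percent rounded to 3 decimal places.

EAR = (1 + 5%/12)^12 − 1 = (1 + 0.00416667)^12 − 1.
(1 + 0.00416667)^12 ≈ 1.051162, so EAR ≈ 5.11619%.

5.116%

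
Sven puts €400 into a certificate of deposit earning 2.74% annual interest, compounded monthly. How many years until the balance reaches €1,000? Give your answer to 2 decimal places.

33.48 years

(1 + 0.00228333)^(12t) = 1,000/400 = 2.5.
12t·ln(1 + 0.00228333) = ln(2.5); 12t = 0.91629/0.00228073 ≈ 401.7532.
t ≈ 33.4794 years.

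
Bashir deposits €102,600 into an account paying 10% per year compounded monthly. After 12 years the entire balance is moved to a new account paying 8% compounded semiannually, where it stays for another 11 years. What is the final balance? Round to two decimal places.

€803,294.36

Phase 1: 102,600·(1 + 0.1/12)^144 ≈ 338,954.3841.
Phase 2: 338,954.3841·(1 + 0.04)^22 ≈ 803,294.3643.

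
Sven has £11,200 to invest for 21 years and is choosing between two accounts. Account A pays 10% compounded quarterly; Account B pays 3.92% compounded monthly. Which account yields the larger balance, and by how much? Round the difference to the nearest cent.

Account A, by £63,652.86

Account A growth factor: (1 + 0.025)^84 ≈ 7.9580138914; balance ≈ 89,129.7556.
Account B growth factor: (1 + 0.0392/12)^252 ≈ 2.2747231689; balance ≈ 25,476.8995.
Account A is larger by 63,652.8561.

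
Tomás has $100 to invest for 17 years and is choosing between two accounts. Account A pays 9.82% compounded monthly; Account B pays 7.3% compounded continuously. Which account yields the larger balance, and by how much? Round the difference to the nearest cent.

A: (1 + 0.0982/12)^204 ≈ 5.27303664, so 100 × 5.27303664 ≈ 527.3037.
B: e^(0.073·17) = e^1.241 ≈ 3.45907081, so 100 × 3.45907081 ≈ 345.9071.
Difference ≈ 181.3966 in favor of A.

Account A, by $181.40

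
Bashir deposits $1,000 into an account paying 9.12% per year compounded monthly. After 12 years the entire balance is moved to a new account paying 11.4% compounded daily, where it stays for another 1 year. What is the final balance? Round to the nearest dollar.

$3,334

Phase 1: 1,000·(1 + 0.0076)^144 ≈ 2,975.0541.
Phase 2: 2,975.0541·(1 + 0.114/365)^365 ≈ 3,334.2389.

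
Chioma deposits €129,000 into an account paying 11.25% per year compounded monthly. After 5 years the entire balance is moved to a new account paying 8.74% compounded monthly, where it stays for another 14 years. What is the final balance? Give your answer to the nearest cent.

€764,221.47

After 5 years at 11.25%: 129,000 × 1.75046181207 ≈ 225,809.5738.
Then 14 years at 8.74%: 225,809.5738 × 3.38436255919 ≈ 764,221.4669.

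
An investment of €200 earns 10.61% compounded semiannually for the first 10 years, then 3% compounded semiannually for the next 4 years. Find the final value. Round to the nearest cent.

Phase 1: 200·(1 + 0.05305)^20 ≈ 562.3541.
Phase 2: 562.3541·(1 + 0.015)^8 ≈ 633.4877.

€633.49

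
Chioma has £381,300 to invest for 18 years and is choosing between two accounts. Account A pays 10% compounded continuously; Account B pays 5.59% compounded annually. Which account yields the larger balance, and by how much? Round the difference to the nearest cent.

Account A, by £1,291,704.91

Account A growth factor: e^(0.1·18) = e^1.8 ≈ 6.049647464413; balance ≈ 2,306,730.5782.
Account B growth factor: (1 + 0.0559)^18 ≈ 2.662013280679; balance ≈ 1,015,025.6639.
Account A is larger by 1,291,704.9143.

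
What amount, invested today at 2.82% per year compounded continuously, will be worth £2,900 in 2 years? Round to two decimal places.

£2,740.97

P = A·e^(−rt) = 2,900·e^(−0.0564).
e^(−0.0564) ≈ 0.9451609959, so P ≈ 2,740.9669.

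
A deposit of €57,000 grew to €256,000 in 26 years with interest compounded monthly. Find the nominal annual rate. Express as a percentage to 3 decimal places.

(1 + r/12)^312 = 256,000/57,000 = 4.49123.
1 + r/12 = 4.49123^(1/312) ≈ 1.004826, so r/12 ≈ 0.00482612.
r ≈ 12·0.00482612 = 5.79134%.

5.791%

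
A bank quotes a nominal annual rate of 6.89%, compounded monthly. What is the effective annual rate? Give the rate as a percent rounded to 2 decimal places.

One year is 12 periods at 0.00574167 each: (1 + 0.00574167)^12 ≈ 1.071118.
EAR = 1.071118 − 1 ≈ 7.11180%.

7.11%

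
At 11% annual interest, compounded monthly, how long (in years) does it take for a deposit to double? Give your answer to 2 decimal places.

6.33 years

(1 + 0.00916667)^(12t) = 2.
12t = ln 2 / ln(1 + 0.00916667) ≈ 0.69315/0.00912491 ≈ 75.9621.
t ≈ 6.3302.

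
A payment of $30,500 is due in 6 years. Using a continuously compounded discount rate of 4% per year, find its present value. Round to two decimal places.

P = A·e^(−rt) = 30,500·e^(−0.24).
e^(−0.24) ≈ 0.78662786107, so P ≈ 23,992.1498.

$23,992.15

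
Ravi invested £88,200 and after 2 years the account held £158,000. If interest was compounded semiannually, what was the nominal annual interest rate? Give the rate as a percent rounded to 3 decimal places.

The 4-period growth factor is 158,000/88,200 = 1.79138.
r/2 = 1.79138^(1/4) − 1 ≈ 0.156903, so r ≈ 2·0.156903 = 31.38069%.

31.381%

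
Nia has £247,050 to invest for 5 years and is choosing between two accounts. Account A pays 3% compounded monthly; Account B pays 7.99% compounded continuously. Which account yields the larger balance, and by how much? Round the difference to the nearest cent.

A: (1 + 0.0025)^60 ≈ 1.16161678156, so 247,050 × 1.16161678156 ≈ 286,977.4259.
B: e^(0.0799·5) = e^0.3995 ≈ 1.49107897174, so 247,050 × 1.49107897174 ≈ 368,371.0600.
Difference ≈ 81,393.6341 in favor of B.

Account B, by £81,393.63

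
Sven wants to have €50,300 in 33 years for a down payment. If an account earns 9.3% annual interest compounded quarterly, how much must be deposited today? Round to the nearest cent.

Periodic rate = 9.3%/4 = 0.02325; 132 periods.
P = 50,300/(1 + 0.02325)^132 ≈ 50,300/20.777411344 ≈ 2,420.8983.

€2,420.90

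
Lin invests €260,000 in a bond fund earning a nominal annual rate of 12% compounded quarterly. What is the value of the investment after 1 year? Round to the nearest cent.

Growth factor = (1 + 0.03)^4 ≈ 1.12550881.
A ≈ 260,000 × 1.12550881 ≈ 292,632.2906.

€292,632.29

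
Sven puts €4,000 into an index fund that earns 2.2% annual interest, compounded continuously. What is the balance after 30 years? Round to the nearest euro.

A = P·e^(rt) = 4,000·e^(0.022·30) = 4,000·e^0.66.
e^0.66 ≈ 1.934792334, so A ≈ 7,739.1693.

€7,739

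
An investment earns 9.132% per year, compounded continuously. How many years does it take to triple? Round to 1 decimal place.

e^(0.09132t) = 3, so 0.09132t = ln 3 ≈ 1.0986.
t ≈ 1.0986/0.09132 ≈ 12.0304.

12.0 years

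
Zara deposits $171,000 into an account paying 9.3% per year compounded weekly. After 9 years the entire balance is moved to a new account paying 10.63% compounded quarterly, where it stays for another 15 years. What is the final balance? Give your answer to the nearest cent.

$1,903,780.82

Phase 1: 171,000·(1 + 0.093/52)^468 ≈ 394,617.1193.
Phase 2: 394,617.1193·(1 + 0.026575)^60 ≈ 1,903,780.8208.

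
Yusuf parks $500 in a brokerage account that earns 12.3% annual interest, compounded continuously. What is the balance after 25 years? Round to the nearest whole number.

A = P·e^(rt) = 500·e^(0.123·25) = 500·e^3.075.
e^3.075 ≈ 21.649881912, so A ≈ 10,824.9410.

$10,825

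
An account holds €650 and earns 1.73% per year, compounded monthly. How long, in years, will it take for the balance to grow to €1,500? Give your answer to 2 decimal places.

(1 + 0.00144167)^(12t) = 1,500/650 = 2.3077.
12t·ln(1 + 0.00144167) = ln(2.3077); 12t = 0.83625/0.00144063 ≈ 580.4745.
t ≈ 48.3729 years.

48.37 years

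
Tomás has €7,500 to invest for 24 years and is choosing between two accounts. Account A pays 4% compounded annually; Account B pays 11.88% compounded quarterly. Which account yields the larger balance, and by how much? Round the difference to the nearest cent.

Account B, by €105,309.72

Account A growth factor: (1 + 0.04)^24 ≈ 2.5633041649; balance ≈ 19,224.7812.
Account B growth factor: (1 + 0.0297)^96 ≈ 16.604600198; balance ≈ 124,534.5015.
Account B is larger by 105,309.7202.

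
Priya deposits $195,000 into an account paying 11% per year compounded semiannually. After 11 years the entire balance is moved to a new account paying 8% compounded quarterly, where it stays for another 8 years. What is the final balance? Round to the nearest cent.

$1,193,422.50

After 11 years at 11%: 195,000 × 3.24753703098 ≈ 633,269.7210.
Then 8 years at 8%: 633,269.7210 × 1.884540592101 ≈ 1,193,422.4951.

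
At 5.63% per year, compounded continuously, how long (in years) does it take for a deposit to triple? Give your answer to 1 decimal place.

e^(0.0563t) = 3, so 0.0563t = ln 3 ≈ 1.0986.
t ≈ 1.0986/0.0563 ≈ 19.5135.

19.5 years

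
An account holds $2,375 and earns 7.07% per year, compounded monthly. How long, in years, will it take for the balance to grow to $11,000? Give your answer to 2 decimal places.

We need (1 + 0.00589167)^(12t) = 4.6316, so 12t = ln 4.6316 / ln 1.005892 ≈ 260.9464.
t ≈ 260.9464/12 = 21.7455 years.

21.75 years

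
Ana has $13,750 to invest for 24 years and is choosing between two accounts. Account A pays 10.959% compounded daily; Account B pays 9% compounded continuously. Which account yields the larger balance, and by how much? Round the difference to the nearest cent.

Account A, by $71,491.41

Account A growth factor: (1 + 0.10959/365)^8760 ≈ 13.8705131499; balance ≈ 190,719.5558.
Account B growth factor: e^(0.09·24) = e^2.16 ≈ 8.67113765846; balance ≈ 119,228.1428.
Account A is larger by 71,491.4130.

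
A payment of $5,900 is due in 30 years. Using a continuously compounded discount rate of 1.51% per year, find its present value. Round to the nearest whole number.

P = A·e^(−rt) = 5,900·e^(−0.453).
e^(−0.453) ≈ 0.6357181336, so P ≈ 3,750.7370.

$3,751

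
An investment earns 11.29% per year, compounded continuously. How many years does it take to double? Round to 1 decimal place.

e^(0.1129t) = 2, so 0.1129t = ln 2 ≈ 0.69315.
t ≈ 0.69315/0.1129 ≈ 6.1395.

6.1 years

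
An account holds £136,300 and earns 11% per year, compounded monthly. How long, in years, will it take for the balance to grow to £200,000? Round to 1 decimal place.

We need (1 + 0.00916667)^(12t) = 1.4674, so 12t = ln 1.4674 / ln 1.009167 ≈ 42.0233.
t ≈ 42.0233/12 = 3.5019 years.

3.5 years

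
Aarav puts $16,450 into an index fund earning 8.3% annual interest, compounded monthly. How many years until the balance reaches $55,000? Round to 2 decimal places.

(1 + 0.00691667)^(12t) = 55,000/16,450 = 3.3435.
12t·ln(1 + 0.00691667) = ln(3.3435); 12t = 1.207/0.00689286 ≈ 175.1099.
t ≈ 14.5925 years.

14.59 years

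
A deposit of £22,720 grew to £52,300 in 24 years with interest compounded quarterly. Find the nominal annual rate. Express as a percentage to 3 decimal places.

3.489%

The 96-period growth factor is 52,300/22,720 = 2.30194.
r/4 = 2.30194^(1/96) − 1 ≈ 0.00872273, so r ≈ 4·0.00872273 = 3.48909%.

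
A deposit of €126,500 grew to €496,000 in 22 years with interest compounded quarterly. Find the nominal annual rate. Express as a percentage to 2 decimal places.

(1 + r/4)^88 = 496,000/126,500 = 3.92095.
1 + r/4 = 3.92095^(1/88) ≈ 1.015648, so r/4 ≈ 0.0156477.
r ≈ 4·0.0156477 = 6.25907%.

6.26%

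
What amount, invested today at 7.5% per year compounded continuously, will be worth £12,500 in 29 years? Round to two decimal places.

£1,420.10

P = A·e^(−rt) = 12,500·e^(−2.175).
e^(−2.175) ≈ 0.11360815367, so P ≈ 1,420.1019.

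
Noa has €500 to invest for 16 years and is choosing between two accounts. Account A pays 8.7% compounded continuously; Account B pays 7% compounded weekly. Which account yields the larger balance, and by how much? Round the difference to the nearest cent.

A: e^(0.087·16) = e^1.392 ≈ 4.022887788, so 500 × 4.022887788 ≈ 2,011.4439.
B: (1 + 0.07/52)^832 ≈ 3.062546715, so 500 × 3.062546715 ≈ 1,531.2734.
Difference ≈ 480.1705 in favor of A.

Account A, by €480.17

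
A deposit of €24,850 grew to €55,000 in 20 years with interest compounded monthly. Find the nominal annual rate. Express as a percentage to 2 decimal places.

3.98%

(1 + r/12)^240 = 55,000/24,850 = 2.21328.
1 + r/12 = 2.21328^(1/240) ≈ 1.003316, so r/12 ≈ 0.0033158.
r ≈ 12·0.0033158 = 3.97896%.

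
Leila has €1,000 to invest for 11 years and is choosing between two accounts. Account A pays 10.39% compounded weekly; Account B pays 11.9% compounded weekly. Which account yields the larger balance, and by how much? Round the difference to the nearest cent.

Account B, by €564.66

A: (1 + 0.1039/52)^572 ≈ 3.132275439, so 1,000 × 3.132275439 ≈ 3,132.2754.
B: (1 + 0.119/52)^572 ≈ 3.696936424, so 1,000 × 3.696936424 ≈ 3,696.9364.
Difference ≈ 564.6610 in favor of B.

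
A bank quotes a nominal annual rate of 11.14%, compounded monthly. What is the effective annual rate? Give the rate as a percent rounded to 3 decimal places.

One year is 12 periods at 0.00928333 each: (1 + 0.00928333)^12 ≈ 1.117268.
EAR = 1.117268 − 1 ≈ 11.72676%.

11.727%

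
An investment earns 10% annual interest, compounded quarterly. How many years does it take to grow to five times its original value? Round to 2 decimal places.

(1 + 0.025)^(4t) = 5.
4t = ln 5 / ln(1 + 0.025) ≈ 1.6094/0.0246926 ≈ 65.1789.
t ≈ 16.2947.

16.29 years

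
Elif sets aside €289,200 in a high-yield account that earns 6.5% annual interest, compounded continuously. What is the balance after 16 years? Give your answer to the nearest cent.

€818,209.56

A = P·e^(rt) = 289,200·e^(0.065·16) = 289,200·e^1.04.
e^1.04 ≈ 2.82921701435, so A ≈ 818,209.5606.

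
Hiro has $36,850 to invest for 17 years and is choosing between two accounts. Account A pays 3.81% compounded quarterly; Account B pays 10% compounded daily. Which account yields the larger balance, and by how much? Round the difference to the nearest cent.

A: (1 + 0.009525)^68 ≈ 1.9052910471, so 36,850 × 1.9052910471 ≈ 70,209.9751.
B: (1 + 0.1/365)^6205 ≈ 5.472673018, so 36,850 × 5.472673018 ≈ 201,668.0007.
Difference ≈ 131,458.0256 in favor of B.

Account B, by $131,458.03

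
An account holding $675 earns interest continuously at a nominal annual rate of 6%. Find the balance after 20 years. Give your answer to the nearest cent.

$2,241.08

A = P·e^(rt) = 675·e^(0.06·20) = 675·e^1.2.
e^1.2 ≈ 3.320116923, so A ≈ 2,241.0789.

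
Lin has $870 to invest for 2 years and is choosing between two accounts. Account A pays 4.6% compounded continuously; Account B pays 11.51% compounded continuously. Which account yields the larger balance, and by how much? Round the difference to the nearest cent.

A: e^(0.046·2) = e^0.092 ≈ 1.09636482, so 870 × 1.09636482 ≈ 953.8374.
B: e^(0.1151·2) = e^0.2302 ≈ 1.258851755, so 870 × 1.258851755 ≈ 1,095.2010.
Difference ≈ 141.3636 in favor of B.

Account B, by $141.36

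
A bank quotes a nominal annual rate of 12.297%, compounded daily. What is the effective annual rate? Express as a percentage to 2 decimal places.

13.08%

One year is 365 periods at 0.000336904 each: (1 + 0.000336904)^365 ≈ 1.130827.
EAR = 1.130827 − 1 ≈ 13.08271%.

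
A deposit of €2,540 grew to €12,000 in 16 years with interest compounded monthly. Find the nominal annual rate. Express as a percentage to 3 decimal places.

The 192-period growth factor is 12,000/2,540 = 4.72441.
r/12 = 4.72441^(1/192) − 1 ≈ 0.00811999, so r ≈ 12·0.00811999 = 9.74399%.

9.744%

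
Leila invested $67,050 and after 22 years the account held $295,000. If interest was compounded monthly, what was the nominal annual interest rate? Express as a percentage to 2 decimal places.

(1 + r/12)^264 = 295,000/67,050 = 4.3997.
1 + r/12 = 4.3997^(1/264) ≈ 1.005628, so r/12 ≈ 0.00562766.
r ≈ 12·0.00562766 = 6.75319%.

6.75%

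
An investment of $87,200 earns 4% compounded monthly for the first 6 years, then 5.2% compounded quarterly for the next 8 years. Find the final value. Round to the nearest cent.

Phase 1: 87,200·(1 + 0.04/12)^72 ≈ 110,808.6919.
Phase 2: 110,808.6919·(1 + 0.013)^32 ≈ 167,523.6317.

$167,523.63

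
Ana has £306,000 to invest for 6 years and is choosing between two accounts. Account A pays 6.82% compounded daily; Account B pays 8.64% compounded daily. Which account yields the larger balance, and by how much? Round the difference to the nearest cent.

Account B, by £53,146.16

Account A growth factor: (1 + 0.0682/365)^2190 ≈ 1.50555526258; balance ≈ 460,699.9103.
Account B growth factor: (1 + 0.0864/365)^2190 ≈ 1.6792355395; balance ≈ 513,846.0751.
Account B is larger by 53,146.1647.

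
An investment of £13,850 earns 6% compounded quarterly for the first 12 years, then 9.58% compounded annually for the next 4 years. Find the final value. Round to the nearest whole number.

£40,808

After 12 years at 6%: 13,850 × 2.0434782893 ≈ 28,302.1743.
Then 4 years at 9.58%: 28,302.1743 × 1.4418669407 ≈ 40,807.9695.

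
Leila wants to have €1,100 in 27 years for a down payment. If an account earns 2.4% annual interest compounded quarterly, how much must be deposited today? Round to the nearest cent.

€576.52

Growth factor = (1 + 0.006)^108 ≈ 1.908015585.
P = 1,100/1.908015585 ≈ 576.5152.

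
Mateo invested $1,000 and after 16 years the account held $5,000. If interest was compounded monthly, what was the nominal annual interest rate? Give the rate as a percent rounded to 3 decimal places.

10.101%

The 192-period growth factor is 5,000/1,000 = 5.
r/12 = 5^(1/192) − 1 ≈ 0.00841772, so r ≈ 12·0.00841772 = 10.10126%.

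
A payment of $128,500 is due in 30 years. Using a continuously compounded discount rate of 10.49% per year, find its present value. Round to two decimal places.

P = A·e^(−rt) = 128,500·e^(−3.147).
e^(−3.147) ≈ 0.0429808762752, so P ≈ 5,523.0426.

$5,523.04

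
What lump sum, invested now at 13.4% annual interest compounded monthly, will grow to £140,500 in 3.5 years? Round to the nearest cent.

£88,129.45

Periodic rate = 13.4%/12 = 0.0111667; 42 periods.
P = 140,500/(1 + 0.134/12)^42 ≈ 140,500/1.59424576334 ≈ 88,129.4486.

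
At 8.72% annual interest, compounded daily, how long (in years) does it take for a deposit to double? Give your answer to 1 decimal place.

(1 + 0.000238904)^(365t) = 2.
365t = ln 2 / ln(1 + 0.000238904) ≈ 0.69315/0.000238876 ≈ 2901.7080.
t ≈ 7.9499.

7.9 years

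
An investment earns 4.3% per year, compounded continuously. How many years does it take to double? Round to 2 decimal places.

16.12 years

e^(0.043t) = 2, so 0.043t = ln 2 ≈ 0.69315.
t ≈ 0.69315/0.043 ≈ 16.1197.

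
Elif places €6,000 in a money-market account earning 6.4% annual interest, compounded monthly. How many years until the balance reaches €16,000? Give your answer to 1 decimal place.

(1 + 0.00533333)^(12t) = 16,000/6,000 = 2.6667.
12t·ln(1 + 0.00533333) = ln(2.6667); 12t = 0.98083/0.00531916 ≈ 184.3955.
t ≈ 15.3663 years.

15.4 years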